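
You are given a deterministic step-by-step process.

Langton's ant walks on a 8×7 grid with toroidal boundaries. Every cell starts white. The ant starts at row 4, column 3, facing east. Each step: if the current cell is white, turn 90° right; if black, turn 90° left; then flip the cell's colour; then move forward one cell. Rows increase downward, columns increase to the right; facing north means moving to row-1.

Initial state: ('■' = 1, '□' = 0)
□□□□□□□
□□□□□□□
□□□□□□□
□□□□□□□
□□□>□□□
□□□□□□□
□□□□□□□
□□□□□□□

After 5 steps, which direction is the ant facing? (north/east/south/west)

t=0: □□□□□□□
□□□□□□□
□□□□□□□
□□□□□□□
□□□>□□□
□□□□□□□
□□□□□□□
□□□□□□□
t=1: □□□□□□□
□□□□□□□
□□□□□□□
□□□□□□□
□□□■□□□
□□□v□□□
□□□□□□□
□□□□□□□
t=2: □□□□□□□
□□□□□□□
□□□□□□□
□□□□□□□
□□□■□□□
□□<■□□□
□□□□□□□
□□□□□□□
t=3: □□□□□□□
□□□□□□□
□□□□□□□
□□□□□□□
□□^■□□□
□□■■□□□
□□□□□□□
□□□□□□□
t=4: □□□□□□□
□□□□□□□
□□□□□□□
□□□□□□□
□□■>□□□
□□■■□□□
□□□□□□□
□□□□□□□
t=5: □□□□□□□
□□□□□□□
□□□□□□□
□□□^□□□
□□■□□□□
□□■■□□□
□□□□□□□
□□□□□□□

north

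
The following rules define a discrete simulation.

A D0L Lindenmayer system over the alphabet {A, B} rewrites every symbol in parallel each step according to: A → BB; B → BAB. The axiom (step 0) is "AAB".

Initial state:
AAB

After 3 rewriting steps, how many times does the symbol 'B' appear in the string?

40

k=0  AAB
k=1  BBBBBAB
k=2  BABBABBABBABBABBBBAB
k=3  BABBBBABBABBBBABBABBBBABBABBBBABBABBBBABBABBABBABBBBAB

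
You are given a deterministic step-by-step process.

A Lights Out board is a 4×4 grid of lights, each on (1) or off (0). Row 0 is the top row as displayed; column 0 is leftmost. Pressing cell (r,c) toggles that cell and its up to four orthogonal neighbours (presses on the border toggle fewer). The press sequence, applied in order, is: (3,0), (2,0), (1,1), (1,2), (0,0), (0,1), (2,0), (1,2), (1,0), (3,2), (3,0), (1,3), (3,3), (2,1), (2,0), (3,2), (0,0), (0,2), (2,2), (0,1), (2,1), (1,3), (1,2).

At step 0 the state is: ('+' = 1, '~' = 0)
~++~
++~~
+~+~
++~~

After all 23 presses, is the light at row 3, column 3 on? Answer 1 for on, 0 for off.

1

t=0: ~++~
++~~
+~+~
++~~
t=1: ~++~
++~~
~~+~
~~~~
t=2: ~++~
~+~~
+++~
+~~~
t=3: ~~+~
+~+~
+~+~
+~~~
t=4: ~~~~
++~+
+~~~
+~~~
t=5: ++~~
~+~+
+~~~
+~~~
t=6: ~~+~
~~~+
+~~~
+~~~
t=7: ~~+~
+~~+
~+~~
~~~~
t=8: ~~~~
+++~
~++~
~~~~
t=9: +~~~
~~+~
+++~
~~~~
t=10: +~~~
~~+~
++~~
~+++
t=11: +~~~
~~+~
~+~~
+~++
t=12: +~~+
~~~+
~+~+
+~++
t=13: +~~+
~~~+
~+~~
+~~~
t=14: +~~+
~+~+
+~+~
++~~
t=15: +~~+
++~+
~++~
~+~~
t=16: +~~+
++~+
~+~~
~~++
t=17: ~+~+
~+~+
~+~~
~~++
t=18: ~~+~
~+++
~+~~
~~++
t=19: ~~+~
~+~+
~~++
~~~+
t=20: ++~~
~~~+
~~++
~~~+
t=21: ++~~
~+~+
++~+
~+~+
t=22: ++~+
~++~
++~~
~+~+
t=23: ++++
~~~+
+++~
~+~+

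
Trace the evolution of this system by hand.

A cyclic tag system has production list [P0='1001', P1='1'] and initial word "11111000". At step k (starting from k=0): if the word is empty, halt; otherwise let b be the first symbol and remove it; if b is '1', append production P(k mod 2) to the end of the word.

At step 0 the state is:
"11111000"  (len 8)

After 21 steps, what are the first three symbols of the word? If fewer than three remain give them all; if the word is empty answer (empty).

step 0: "11111000"  (len 8)
step 1: "11110001001"  (len 11)
step 2: "11100010011"  (len 11)
step 3: "11000100111001"  (len 14)
step 4: "10001001110011"  (len 14)
step 5: "00010011100111001"  (len 17)
step 6: "0010011100111001"  (len 16)
step 7: "010011100111001"  (len 15)
step 8: "10011100111001"  (len 14)
step 9: "00111001110011001"  (len 17)
step 10: "0111001110011001"  (len 16)
step 11: "111001110011001"  (len 15)
step 12: "110011100110011"  (len 15)
step 13: "100111001100111001"  (len 18)
step 14: "001110011001110011"  (len 18)
step 15: "01110011001110011"  (len 17)
step 16: "1110011001110011"  (len 16)
step 17: "1100110011100111001"  (len 19)
step 18: "1001100111001110011"  (len 19)
step 19: "0011001110011100111001"  (len 22)
step 20: "011001110011100111001"  (len 21)
step 21: "11001110011100111001"  (len 20)

110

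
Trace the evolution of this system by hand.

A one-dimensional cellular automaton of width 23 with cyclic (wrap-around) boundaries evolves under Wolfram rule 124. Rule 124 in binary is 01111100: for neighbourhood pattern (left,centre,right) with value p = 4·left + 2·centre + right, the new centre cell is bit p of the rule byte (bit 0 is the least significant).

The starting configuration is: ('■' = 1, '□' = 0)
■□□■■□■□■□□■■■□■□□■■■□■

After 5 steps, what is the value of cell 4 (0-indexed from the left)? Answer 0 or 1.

0

step 0: ■□□■■□■□■□□■■■□■□□■■■□■
step 1: ■■□■■■■■■■□■□■■■■□■□■■■
step 2: □■■■□□□□□■■■■■□□■■■■■□□
step 3: □■□■■□□□□■□□□■■□■□□□■■□
step 4: □■■■■■□□□■■□□■■■■■□□■■■
step 5: ■■□□□■■□□■■■□■□□□■■□■□■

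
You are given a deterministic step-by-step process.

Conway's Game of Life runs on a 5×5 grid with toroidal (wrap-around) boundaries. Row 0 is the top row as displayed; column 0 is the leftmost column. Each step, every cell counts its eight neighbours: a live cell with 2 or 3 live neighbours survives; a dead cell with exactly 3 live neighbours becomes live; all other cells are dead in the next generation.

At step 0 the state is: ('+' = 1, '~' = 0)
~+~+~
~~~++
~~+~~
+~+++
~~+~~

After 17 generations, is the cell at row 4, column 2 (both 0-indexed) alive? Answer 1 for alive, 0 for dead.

1

0) ~+~+~
~~~++
~~+~~
+~+++
~~+~~
1) ~~~++
~~~++
+++~~
~~+~+
+~~~~
2) +~~+~
~+~~~
+++~~
~~+++
+~~~~
3) ++~~+
~~~~+
+~~~+
~~+++
+++~~
4) ~~+++
~+~+~
+~~~~
~~+~~
~~~~~
5) ~~+++
++~+~
~++~~
~~~~~
~~+~~
6) +~~~+
+~~~~
+++~~
~++~~
~~+~~
7) ++~~+
~~~~~
+~+~~
+~~+~
+~++~
8) +++++
~~~~+
~+~~+
+~~+~
~~++~
9) ++~~~
~~~~~
~~~++
++~+~
~~~~~
10) ~~~~~
+~~~+
+~+++
+~++~
~~+~+
11) +~~++
++~~~
~~+~~
+~~~~
~++~+
12) ~~~+~
++++~
+~~~~
+~++~
~++~~
13) +~~++
++++~
+~~~~
+~+++
~+~~+
14) ~~~~~
~~++~
~~~~~
~~++~
~+~~~
15) ~~+~~
~~~~~
~~~~~
~~+~~
~~+~~
16) ~~~~~
~~~~~
~~~~~
~~~~~
~+++~
17) ~~+~~
~~~~~
~~~~~
~~+~~
~~+~~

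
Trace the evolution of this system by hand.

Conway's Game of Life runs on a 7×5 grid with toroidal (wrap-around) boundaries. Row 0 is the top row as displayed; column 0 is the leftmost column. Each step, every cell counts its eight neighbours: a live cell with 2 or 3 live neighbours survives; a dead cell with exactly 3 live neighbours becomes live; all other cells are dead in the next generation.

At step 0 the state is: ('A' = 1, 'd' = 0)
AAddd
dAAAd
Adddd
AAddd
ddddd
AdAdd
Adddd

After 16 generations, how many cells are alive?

3

step 0: AAddd
dAAAd
Adddd
AAddd
ddddd
AdAdd
Adddd
step 1: AdddA
ddAdA
AdddA
AAddd
Adddd
dAddd
AdddA
step 2: dAddd
dAddd
dddAA
dAddd
Adddd
dAddA
dAddA
step 3: dAAdd
AdAdd
AdAdd
AdddA
AAddd
dAddA
dAAdd
step 4: AddAd
AdAAd
AddAd
ddddA
dAddd
ddddd
dddAd
step 5: dAdAd
AdAAd
AAAAd
AdddA
ddddd
ddddd
ddddA
step 6: AAdAd
Adddd
ddddd
AdAAA
ddddd
ddddd
ddddd
step 7: AAddA
AAddA
AAdAd
dddAA
dddAA
ddddd
ddddd
step 8: dAddA
dddAd
dAdAd
ddddd
dddAA
ddddd
Adddd
step 9: AdddA
AddAA
ddAdd
ddAAA
ddddd
ddddA
Adddd
step 10: dAdAd
AAdAd
AAAdd
ddAAd
ddddA
ddddd
Adddd
step 11: dAddd
dddAd
Adddd
AdAAA
dddAd
ddddd
ddddd
step 12: ddddd
ddddd
AAAdd
AAAAd
ddAAd
ddddd
ddddd
step 13: ddddd
dAddd
AddAA
Adddd
dddAA
ddddd
ddddd
step 14: ddddd
AdddA
AAddA
Adddd
ddddA
ddddd
ddddd
step 15: ddddd
dAddA
dAddd
dAddd
ddddd
ddddd
ddddd
step 16: ddddd
Adddd
dAAdd
ddddd
ddddd
ddddd
ddddd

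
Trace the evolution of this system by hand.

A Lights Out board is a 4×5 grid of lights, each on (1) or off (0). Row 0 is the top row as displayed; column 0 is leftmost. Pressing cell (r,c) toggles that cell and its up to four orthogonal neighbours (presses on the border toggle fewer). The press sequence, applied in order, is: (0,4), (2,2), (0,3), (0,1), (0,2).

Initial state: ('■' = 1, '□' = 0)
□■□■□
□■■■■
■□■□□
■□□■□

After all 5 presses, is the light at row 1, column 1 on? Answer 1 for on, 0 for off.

0

0) □■□■□
□■■■■
■□■□□
■□□■□
1) □■□□■
□■■■□
■□■□□
■□□■□
2) □■□□■
□■□■□
■■□■□
■□■■□
3) □■■■□
□■□□□
■■□■□
■□■■□
4) ■□□■□
□□□□□
■■□■□
■□■■□
5) ■■■□□
□□■□□
■■□■□
■□■■□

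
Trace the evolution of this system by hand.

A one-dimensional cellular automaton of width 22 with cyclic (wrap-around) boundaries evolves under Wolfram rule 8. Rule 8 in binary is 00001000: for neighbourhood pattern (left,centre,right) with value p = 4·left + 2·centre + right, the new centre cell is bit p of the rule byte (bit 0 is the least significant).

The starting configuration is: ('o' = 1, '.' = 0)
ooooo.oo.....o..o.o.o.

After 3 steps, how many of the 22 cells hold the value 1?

0) ooooo.oo.....o..o.o.o.
1) o.....o...............
2) ......................
3) ......................

0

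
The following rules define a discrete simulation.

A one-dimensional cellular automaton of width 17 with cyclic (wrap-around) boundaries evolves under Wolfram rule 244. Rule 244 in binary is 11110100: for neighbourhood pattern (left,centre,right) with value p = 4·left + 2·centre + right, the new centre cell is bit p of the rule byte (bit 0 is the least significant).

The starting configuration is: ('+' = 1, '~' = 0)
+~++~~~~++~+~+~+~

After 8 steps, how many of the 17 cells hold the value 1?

12

[0] +~++~~~~++~+~+~+~
[1] ++~++~~~~++++++++
[2] +++~++~~~~+++++++
[3] ++++~++~~~~++++++
[4] +++++~++~~~~+++++
[5] ++++++~++~~~~++++
[6] +++++++~++~~~~+++
[7] ++++++++~++~~~~++
[8] +++++++++~++~~~~+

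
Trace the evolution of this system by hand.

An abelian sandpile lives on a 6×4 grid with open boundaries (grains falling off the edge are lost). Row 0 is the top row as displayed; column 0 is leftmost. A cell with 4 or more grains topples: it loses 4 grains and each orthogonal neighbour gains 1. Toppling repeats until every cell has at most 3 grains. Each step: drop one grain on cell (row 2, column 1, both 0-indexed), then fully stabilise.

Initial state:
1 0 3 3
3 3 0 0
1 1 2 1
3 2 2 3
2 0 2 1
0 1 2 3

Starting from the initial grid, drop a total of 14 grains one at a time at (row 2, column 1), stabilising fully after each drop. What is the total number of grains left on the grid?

44

t=0: 1 0 3 3
3 3 0 0
1 1 2 1
3 2 2 3
2 0 2 1
0 1 2 3
t=1: 1 0 3 3
3 3 0 0
1 2 2 1
3 2 2 3
2 0 2 1
0 1 2 3
t=2: 1 0 3 3
3 3 0 0
1 3 2 1
3 2 2 3
2 0 2 1
0 1 2 3
t=3: 2 1 3 3
0 1 1 0
3 1 3 1
3 3 2 3
2 0 2 1
0 1 2 3
t=4: 2 1 3 3
0 1 1 0
3 2 3 1
3 3 2 3
2 0 2 1
0 1 2 3
t=5: 2 1 3 3
0 1 1 0
3 3 3 1
3 3 2 3
2 0 2 1
0 1 2 3
t=6: 2 1 3 3
1 2 2 0
1 3 1 3
1 2 1 0
3 1 3 2
0 1 2 3
t=7: 2 1 3 3
1 3 2 0
2 0 2 3
1 3 1 0
3 1 3 2
0 1 2 3
t=8: 2 1 3 3
1 3 2 0
2 1 2 3
1 3 1 0
3 1 3 2
0 1 2 3
t=9: 2 1 3 3
1 3 2 0
2 2 2 3
1 3 1 0
3 1 3 2
0 1 2 3
t=10: 2 1 3 3
1 3 2 0
2 3 2 3
1 3 1 0
3 1 3 2
0 1 2 3
t=11: 2 2 3 3
2 0 3 0
3 2 3 3
2 0 2 0
3 2 3 2
0 1 2 3
t=12: 2 2 3 3
2 0 3 0
3 3 3 3
2 0 2 0
3 2 3 2
0 1 2 3
t=13: 2 3 1 0
3 2 1 3
0 2 2 0
3 1 3 1
3 2 3 2
0 1 2 3
t=14: 2 3 1 0
3 2 1 3
0 3 2 0
3 1 3 1
3 2 3 2
0 1 2 3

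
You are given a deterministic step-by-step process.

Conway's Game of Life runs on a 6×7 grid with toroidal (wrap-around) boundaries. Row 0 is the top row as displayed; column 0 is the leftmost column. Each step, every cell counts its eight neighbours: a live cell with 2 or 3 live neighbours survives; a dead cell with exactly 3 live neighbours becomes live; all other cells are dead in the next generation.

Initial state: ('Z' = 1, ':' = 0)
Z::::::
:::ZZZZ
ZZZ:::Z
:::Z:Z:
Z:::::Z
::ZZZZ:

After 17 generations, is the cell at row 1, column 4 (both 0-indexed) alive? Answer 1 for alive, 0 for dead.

t=0: Z::::::
:::ZZZZ
ZZZ:::Z
:::Z:Z:
Z:::::Z
::ZZZZ:
t=1: ::Z::::
::ZZZZ:
ZZZ::::
::Z::Z:
::Z:::Z
ZZ:ZZZ:
t=2: ::::::Z
::::Z::
:::::ZZ
Z:ZZ::Z
Z:Z:::Z
ZZ:ZZZZ
t=3: :::Z::Z
::::::Z
Z::ZZZZ
::ZZ:::
:::::::
:ZZZZ::
t=4: Z::ZZZ:
:::Z:::
Z:ZZZZZ
::ZZ:ZZ
:Z::Z::
::ZZZ::
t=5: :::::Z:
ZZ:::::
ZZ:::::
:::::::
:Z:::::
:ZZ::::
t=6: Z:Z::::
ZZ::::Z
ZZ:::::
ZZ:::::
:ZZ::::
:ZZ::::
t=7: ::Z:::Z
::Z:::Z
::Z::::
:::::::
:::::::
Z::Z:::
t=8: ZZZZ::Z
:ZZZ:::
:::::::
:::::::
:::::::
:::::::
t=9: Z::Z:::
:::Z:::
::Z::::
:::::::
:::::::
ZZZ::::
t=10: Z::Z:::
::ZZ:::
:::::::
:::::::
:Z:::::
ZZZ::::
t=11: Z::Z:::
::ZZ:::
:::::::
:::::::
ZZZ::::
Z:Z::::
t=12: :::Z:::
::ZZ:::
:::::::
:Z:::::
Z:Z::::
Z:ZZ::Z
t=13: :Z::Z::
::ZZ:::
::Z::::
:Z:::::
Z:ZZ::Z
Z:ZZ::Z
t=14: ZZ::Z::
:ZZZ:::
:ZZZ:::
ZZ:Z:::
:::Z::Z
::::ZZZ
t=15: ZZ::Z:Z
::::Z::
::::Z::
ZZ:ZZ::
::ZZ::Z
:::ZZ:Z
t=16: Z:::Z:Z
Z::ZZ::
::::ZZ:
ZZ::ZZ:
:Z::::Z
:Z::Z:Z
t=17: :Z::Z:Z
Z::Z:::
ZZ:::::
ZZ::Z::
:ZZ:Z:Z
:Z::::Z

0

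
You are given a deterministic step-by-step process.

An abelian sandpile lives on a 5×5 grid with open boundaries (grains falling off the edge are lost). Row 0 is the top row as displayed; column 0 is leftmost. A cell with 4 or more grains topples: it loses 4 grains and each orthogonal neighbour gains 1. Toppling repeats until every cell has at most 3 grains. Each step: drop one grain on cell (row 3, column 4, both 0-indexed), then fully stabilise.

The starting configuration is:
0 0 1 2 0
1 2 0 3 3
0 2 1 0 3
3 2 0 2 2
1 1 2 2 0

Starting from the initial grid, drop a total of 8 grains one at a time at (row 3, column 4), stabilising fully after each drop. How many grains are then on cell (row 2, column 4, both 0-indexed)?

3

step 0: 0 0 1 2 0
1 2 0 3 3
0 2 1 0 3
3 2 0 2 2
1 1 2 2 0
step 1: 0 0 1 2 0
1 2 0 3 3
0 2 1 0 3
3 2 0 2 3
1 1 2 2 0
step 2: 0 0 1 3 1
1 2 1 0 1
0 2 1 2 1
3 2 0 3 1
1 1 2 2 1
step 3: 0 0 1 3 1
1 2 1 0 1
0 2 1 2 1
3 2 0 3 2
1 1 2 2 1
step 4: 0 0 1 3 1
1 2 1 0 1
0 2 1 2 1
3 2 0 3 3
1 1 2 2 1
step 5: 0 0 1 3 1
1 2 1 0 1
0 2 1 3 2
3 2 1 0 1
1 1 2 3 2
step 6: 0 0 1 3 1
1 2 1 0 1
0 2 1 3 2
3 2 1 0 2
1 1 2 3 2
step 7: 0 0 1 3 1
1 2 1 0 1
0 2 1 3 2
3 2 1 0 3
1 1 2 3 2
step 8: 0 0 1 3 1
1 2 1 0 1
0 2 1 3 3
3 2 1 1 0
1 1 2 3 3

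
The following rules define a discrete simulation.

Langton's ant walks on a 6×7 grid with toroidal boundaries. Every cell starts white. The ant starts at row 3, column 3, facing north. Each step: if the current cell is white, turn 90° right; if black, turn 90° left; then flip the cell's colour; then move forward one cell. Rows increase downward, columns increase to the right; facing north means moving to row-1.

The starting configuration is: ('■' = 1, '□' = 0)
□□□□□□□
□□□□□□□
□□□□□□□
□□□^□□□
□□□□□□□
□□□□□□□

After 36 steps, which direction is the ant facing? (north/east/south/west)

step 0: □□□□□□□
□□□□□□□
□□□□□□□
□□□^□□□
□□□□□□□
□□□□□□□
step 1: □□□□□□□
□□□□□□□
□□□□□□□
□□□■>□□
□□□□□□□
□□□□□□□
step 2: □□□□□□□
□□□□□□□
□□□□□□□
□□□■■□□
□□□□v□□
□□□□□□□
step 3: □□□□□□□
□□□□□□□
□□□□□□□
□□□■■□□
□□□<■□□
□□□□□□□
step 4: □□□□□□□
□□□□□□□
□□□□□□□
□□□^■□□
□□□■■□□
□□□□□□□
step 5: □□□□□□□
□□□□□□□
□□□□□□□
□□<□■□□
□□□■■□□
□□□□□□□
step 6: □□□□□□□
□□□□□□□
□□^□□□□
□□■□■□□
□□□■■□□
□□□□□□□
step 7: □□□□□□□
□□□□□□□
□□■>□□□
□□■□■□□
□□□■■□□
□□□□□□□
step 8: □□□□□□□
□□□□□□□
□□■■□□□
□□■v■□□
□□□■■□□
□□□□□□□
step 9: □□□□□□□
□□□□□□□
□□■■□□□
□□<■■□□
□□□■■□□
□□□□□□□
step 10: □□□□□□□
□□□□□□□
□□■■□□□
□□□■■□□
□□v■■□□
□□□□□□□
step 11: □□□□□□□
□□□□□□□
□□■■□□□
□□□■■□□
□<■■■□□
□□□□□□□
step 12: □□□□□□□
□□□□□□□
□□■■□□□
□^□■■□□
□■■■■□□
□□□□□□□
step 13: □□□□□□□
□□□□□□□
□□■■□□□
□■>■■□□
□■■■■□□
□□□□□□□
step 14: □□□□□□□
□□□□□□□
□□■■□□□
□■■■■□□
□■v■■□□
□□□□□□□
step 15: □□□□□□□
□□□□□□□
□□■■□□□
□■■■■□□
□■□>■□□
□□□□□□□
step 16: □□□□□□□
□□□□□□□
□□■■□□□
□■■^■□□
□■□□■□□
□□□□□□□
step 17: □□□□□□□
□□□□□□□
□□■■□□□
□■<□■□□
□■□□■□□
□□□□□□□
step 18: □□□□□□□
□□□□□□□
□□■■□□□
□■□□■□□
□■v□■□□
□□□□□□□
step 19: □□□□□□□
□□□□□□□
□□■■□□□
□■□□■□□
□<■□■□□
□□□□□□□
step 20: □□□□□□□
□□□□□□□
□□■■□□□
□■□□■□□
□□■□■□□
□v□□□□□
step 21: □□□□□□□
□□□□□□□
□□■■□□□
□■□□■□□
□□■□■□□
<■□□□□□
step 22: □□□□□□□
□□□□□□□
□□■■□□□
□■□□■□□
^□■□■□□
■■□□□□□
step 23: □□□□□□□
□□□□□□□
□□■■□□□
□■□□■□□
■>■□■□□
■■□□□□□
step 24: □□□□□□□
□□□□□□□
□□■■□□□
□■□□■□□
■■■□■□□
■v□□□□□
step 25: □□□□□□□
□□□□□□□
□□■■□□□
□■□□■□□
■■■□■□□
■□>□□□□
step 26: □□v□□□□
□□□□□□□
□□■■□□□
□■□□■□□
■■■□■□□
■□■□□□□
step 27: □<■□□□□
□□□□□□□
□□■■□□□
□■□□■□□
■■■□■□□
■□■□□□□
step 28: □■■□□□□
□□□□□□□
□□■■□□□
□■□□■□□
■■■□■□□
■^■□□□□
step 29: □■■□□□□
□□□□□□□
□□■■□□□
□■□□■□□
■■■□■□□
■■>□□□□
step 30: □■■□□□□
□□□□□□□
□□■■□□□
□■□□■□□
■■^□■□□
■■□□□□□
step 31: □■■□□□□
□□□□□□□
□□■■□□□
□■□□■□□
■<□□■□□
■■□□□□□
step 32: □■■□□□□
□□□□□□□
□□■■□□□
□■□□■□□
■□□□■□□
■v□□□□□
step 33: □■■□□□□
□□□□□□□
□□■■□□□
□■□□■□□
■□□□■□□
■□>□□□□
step 34: □■v□□□□
□□□□□□□
□□■■□□□
□■□□■□□
■□□□■□□
■□■□□□□
step 35: □■□>□□□
□□□□□□□
□□■■□□□
□■□□■□□
■□□□■□□
■□■□□□□
step 36: □■□■□□□
□□□v□□□
□□■■□□□
□■□□■□□
■□□□■□□
■□■□□□□

south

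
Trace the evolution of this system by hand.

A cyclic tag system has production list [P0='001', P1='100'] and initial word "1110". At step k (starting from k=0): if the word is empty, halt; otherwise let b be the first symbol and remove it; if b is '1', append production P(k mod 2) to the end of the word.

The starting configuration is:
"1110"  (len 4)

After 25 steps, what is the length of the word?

9

t=0: "1110"  (len 4)
t=1: "110001"  (len 6)
t=2: "10001100"  (len 8)
t=3: "0001100001"  (len 10)
t=4: "001100001"  (len 9)
t=5: "01100001"  (len 8)
t=6: "1100001"  (len 7)
t=7: "100001001"  (len 9)
t=8: "00001001100"  (len 11)
t=9: "0001001100"  (len 10)
t=10: "001001100"  (len 9)
t=11: "01001100"  (len 8)
t=12: "1001100"  (len 7)
t=13: "001100001"  (len 9)
t=14: "01100001"  (len 8)
t=15: "1100001"  (len 7)
t=16: "100001100"  (len 9)
t=17: "00001100001"  (len 11)
t=18: "0001100001"  (len 10)
t=19: "001100001"  (len 9)
t=20: "01100001"  (len 8)
t=21: "1100001"  (len 7)
t=22: "100001100"  (len 9)
t=23: "00001100001"  (len 11)
t=24: "0001100001"  (len 10)
t=25: "001100001"  (len 9)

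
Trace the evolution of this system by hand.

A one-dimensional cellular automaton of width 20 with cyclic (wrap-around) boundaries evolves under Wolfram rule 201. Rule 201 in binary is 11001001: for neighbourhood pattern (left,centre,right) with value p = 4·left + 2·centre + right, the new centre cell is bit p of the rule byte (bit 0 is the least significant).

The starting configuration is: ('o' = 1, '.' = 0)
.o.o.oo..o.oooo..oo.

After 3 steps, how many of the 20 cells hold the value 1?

14

[0] .o.o.oo..o.oooo..oo.
[1] .....oo....oooo..oo.
[2] oooo.oo.oo.oooo..oo.
[3] oooo.oo.oo.oooo..oo.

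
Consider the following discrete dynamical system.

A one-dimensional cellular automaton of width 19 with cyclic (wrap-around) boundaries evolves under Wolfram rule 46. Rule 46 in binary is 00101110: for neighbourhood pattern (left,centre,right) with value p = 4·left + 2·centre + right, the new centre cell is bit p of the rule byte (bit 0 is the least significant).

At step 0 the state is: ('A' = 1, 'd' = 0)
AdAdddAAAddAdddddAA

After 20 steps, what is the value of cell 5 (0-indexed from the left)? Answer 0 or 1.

1

[0] AdAdddAAAddAdddddAA
[1] dAAddAAdddAAddddAAd
[2] AAddAAdddAAddddAAdd
[3] AddAAdddAAddddAAddA
[4] ddAAdddAAddddAAddAA
[5] dAAdddAAddddAAddAAd
[6] AAdddAAddddAAddAAdd
[7] AdddAAddddAAddAAddA
[8] dddAAddddAAddAAddAA
[9] ddAAddddAAddAAddAAd
[10] dAAddddAAddAAddAAdd
[11] AAddddAAddAAddAAddd
[12] AddddAAddAAddAAdddA
[13] ddddAAddAAddAAdddAA
[14] dddAAddAAddAAdddAAd
[15] ddAAddAAddAAdddAAdd
[16] dAAddAAddAAdddAAddd
[17] AAddAAddAAdddAAdddd
[18] AddAAddAAdddAAddddA
[19] ddAAddAAdddAAddddAA
[20] dAAddAAdddAAddddAAd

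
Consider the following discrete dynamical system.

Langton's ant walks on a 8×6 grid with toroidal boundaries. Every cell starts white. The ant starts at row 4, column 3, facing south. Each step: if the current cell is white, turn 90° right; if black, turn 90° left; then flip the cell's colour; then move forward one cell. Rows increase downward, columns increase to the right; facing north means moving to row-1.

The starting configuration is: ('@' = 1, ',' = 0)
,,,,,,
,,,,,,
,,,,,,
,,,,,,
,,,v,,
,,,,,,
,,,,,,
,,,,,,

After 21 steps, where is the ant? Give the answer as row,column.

gen 0: ,,,,,,
,,,,,,
,,,,,,
,,,,,,
,,,v,,
,,,,,,
,,,,,,
,,,,,,
gen 1: ,,,,,,
,,,,,,
,,,,,,
,,,,,,
,,<@,,
,,,,,,
,,,,,,
,,,,,,
gen 2: ,,,,,,
,,,,,,
,,,,,,
,,^,,,
,,@@,,
,,,,,,
,,,,,,
,,,,,,
gen 3: ,,,,,,
,,,,,,
,,,,,,
,,@>,,
,,@@,,
,,,,,,
,,,,,,
,,,,,,
gen 4: ,,,,,,
,,,,,,
,,,,,,
,,@@,,
,,@v,,
,,,,,,
,,,,,,
,,,,,,
gen 5: ,,,,,,
,,,,,,
,,,,,,
,,@@,,
,,@,>,
,,,,,,
,,,,,,
,,,,,,
gen 6: ,,,,,,
,,,,,,
,,,,,,
,,@@,,
,,@,@,
,,,,v,
,,,,,,
,,,,,,
gen 7: ,,,,,,
,,,,,,
,,,,,,
,,@@,,
,,@,@,
,,,<@,
,,,,,,
,,,,,,
gen 8: ,,,,,,
,,,,,,
,,,,,,
,,@@,,
,,@^@,
,,,@@,
,,,,,,
,,,,,,
gen 9: ,,,,,,
,,,,,,
,,,,,,
,,@@,,
,,@@>,
,,,@@,
,,,,,,
,,,,,,
gen 10: ,,,,,,
,,,,,,
,,,,,,
,,@@^,
,,@@,,
,,,@@,
,,,,,,
,,,,,,
gen 11: ,,,,,,
,,,,,,
,,,,,,
,,@@@>
,,@@,,
,,,@@,
,,,,,,
,,,,,,
gen 12: ,,,,,,
,,,,,,
,,,,,,
,,@@@@
,,@@,v
,,,@@,
,,,,,,
,,,,,,
gen 13: ,,,,,,
,,,,,,
,,,,,,
,,@@@@
,,@@<@
,,,@@,
,,,,,,
,,,,,,
gen 14: ,,,,,,
,,,,,,
,,,,,,
,,@@^@
,,@@@@
,,,@@,
,,,,,,
,,,,,,
gen 15: ,,,,,,
,,,,,,
,,,,,,
,,@<,@
,,@@@@
,,,@@,
,,,,,,
,,,,,,
gen 16: ,,,,,,
,,,,,,
,,,,,,
,,@,,@
,,@v@@
,,,@@,
,,,,,,
,,,,,,
gen 17: ,,,,,,
,,,,,,
,,,,,,
,,@,,@
,,@,>@
,,,@@,
,,,,,,
,,,,,,
gen 18: ,,,,,,
,,,,,,
,,,,,,
,,@,^@
,,@,,@
,,,@@,
,,,,,,
,,,,,,
gen 19: ,,,,,,
,,,,,,
,,,,,,
,,@,@>
,,@,,@
,,,@@,
,,,,,,
,,,,,,
gen 20: ,,,,,,
,,,,,,
,,,,,^
,,@,@,
,,@,,@
,,,@@,
,,,,,,
,,,,,,
gen 21: ,,,,,,
,,,,,,
>,,,,@
,,@,@,
,,@,,@
,,,@@,
,,,,,,
,,,,,,

2,0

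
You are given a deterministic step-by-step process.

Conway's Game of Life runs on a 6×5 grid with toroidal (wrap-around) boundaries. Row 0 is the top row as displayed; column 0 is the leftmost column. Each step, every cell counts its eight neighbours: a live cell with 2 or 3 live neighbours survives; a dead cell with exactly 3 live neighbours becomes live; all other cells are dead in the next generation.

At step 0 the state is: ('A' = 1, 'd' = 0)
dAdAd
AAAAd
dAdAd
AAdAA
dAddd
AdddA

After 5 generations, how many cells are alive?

[0] dAdAd
AAAAd
dAdAd
AAdAA
dAddd
AdddA
[1] dddAd
AddAd
ddddd
dAdAA
dAAAd
AAAdA
[2] dddAd
ddddA
AdAAd
AAdAA
ddddd
AdddA
[3] AddAd
ddAdA
ddAdd
AAdAd
dAdAd
ddddA
[4] AddAd
dAAdA
AdAdA
AAdAA
dAdAd
AdAAA
[5] ddddd
ddAdd
ddddd
ddddd
ddddd
Adddd

2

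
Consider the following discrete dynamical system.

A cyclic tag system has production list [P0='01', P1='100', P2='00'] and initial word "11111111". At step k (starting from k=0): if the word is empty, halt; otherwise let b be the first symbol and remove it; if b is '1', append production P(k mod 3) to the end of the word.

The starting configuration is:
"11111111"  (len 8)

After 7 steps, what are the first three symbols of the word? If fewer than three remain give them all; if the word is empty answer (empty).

101

step 0: "11111111"  (len 8)
step 1: "111111101"  (len 9)
step 2: "11111101100"  (len 11)
step 3: "111110110000"  (len 12)
step 4: "1111011000001"  (len 13)
step 5: "111011000001100"  (len 15)
step 6: "1101100000110000"  (len 16)
step 7: "10110000011000001"  (len 17)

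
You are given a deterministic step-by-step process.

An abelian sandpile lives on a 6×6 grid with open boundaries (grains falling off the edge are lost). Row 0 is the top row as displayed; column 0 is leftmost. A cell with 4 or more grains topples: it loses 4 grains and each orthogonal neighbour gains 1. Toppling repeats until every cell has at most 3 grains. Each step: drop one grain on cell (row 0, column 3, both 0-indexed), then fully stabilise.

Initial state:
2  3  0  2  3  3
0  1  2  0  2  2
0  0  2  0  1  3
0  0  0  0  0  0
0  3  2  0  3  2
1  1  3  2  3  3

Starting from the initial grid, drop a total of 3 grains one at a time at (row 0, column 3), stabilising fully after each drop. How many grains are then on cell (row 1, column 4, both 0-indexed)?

0) 2  3  0  2  3  3
0  1  2  0  2  2
0  0  2  0  1  3
0  0  0  0  0  0
0  3  2  0  3  2
1  1  3  2  3  3
1) 2  3  0  3  3  3
0  1  2  0  2  2
0  0  2  0  1  3
0  0  0  0  0  0
0  3  2  0  3  2
1  1  3  2  3  3
2) 2  3  1  1  1  0
0  1  2  1  3  3
0  0  2  0  1  3
0  0  0  0  0  0
0  3  2  0  3  2
1  1  3  2  3  3
3) 2  3  1  2  1  0
0  1  2  1  3  3
0  0  2  0  1  3
0  0  0  0  0  0
0  3  2  0  3  2
1  1  3  2  3  3

3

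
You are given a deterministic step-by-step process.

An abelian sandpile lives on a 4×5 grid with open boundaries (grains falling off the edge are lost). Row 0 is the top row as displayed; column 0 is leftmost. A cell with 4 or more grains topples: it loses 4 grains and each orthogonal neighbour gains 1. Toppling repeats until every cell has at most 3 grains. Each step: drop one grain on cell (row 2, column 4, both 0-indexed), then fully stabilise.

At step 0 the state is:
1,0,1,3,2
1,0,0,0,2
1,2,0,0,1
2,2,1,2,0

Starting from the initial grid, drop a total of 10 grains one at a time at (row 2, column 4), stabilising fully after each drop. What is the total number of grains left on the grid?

t=0: 1,0,1,3,2
1,0,0,0,2
1,2,0,0,1
2,2,1,2,0
t=1: 1,0,1,3,2
1,0,0,0,2
1,2,0,0,2
2,2,1,2,0
t=2: 1,0,1,3,2
1,0,0,0,2
1,2,0,0,3
2,2,1,2,0
t=3: 1,0,1,3,2
1,0,0,0,3
1,2,0,1,0
2,2,1,2,1
t=4: 1,0,1,3,2
1,0,0,0,3
1,2,0,1,1
2,2,1,2,1
t=5: 1,0,1,3,2
1,0,0,0,3
1,2,0,1,2
2,2,1,2,1
t=6: 1,0,1,3,2
1,0,0,0,3
1,2,0,1,3
2,2,1,2,1
t=7: 1,0,1,3,3
1,0,0,1,0
1,2,0,2,1
2,2,1,2,2
t=8: 1,0,1,3,3
1,0,0,1,0
1,2,0,2,2
2,2,1,2,2
t=9: 1,0,1,3,3
1,0,0,1,0
1,2,0,2,3
2,2,1,2,2
t=10: 1,0,1,3,3
1,0,0,1,1
1,2,0,3,0
2,2,1,2,3

27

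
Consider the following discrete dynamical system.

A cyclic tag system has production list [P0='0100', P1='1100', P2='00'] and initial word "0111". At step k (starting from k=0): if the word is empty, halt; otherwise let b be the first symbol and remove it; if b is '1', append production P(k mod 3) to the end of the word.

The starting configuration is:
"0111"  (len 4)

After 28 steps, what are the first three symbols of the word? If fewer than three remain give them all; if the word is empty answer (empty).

[0] "0111"  (len 4)
[1] "111"  (len 3)
[2] "111100"  (len 6)
[3] "1110000"  (len 7)
[4] "1100000100"  (len 10)
[5] "1000001001100"  (len 13)
[6] "00000100110000"  (len 14)
[7] "0000100110000"  (len 13)
[8] "000100110000"  (len 12)
[9] "00100110000"  (len 11)
[10] "0100110000"  (len 10)
[11] "100110000"  (len 9)
[12] "0011000000"  (len 10)
[13] "011000000"  (len 9)
[14] "11000000"  (len 8)
[15] "100000000"  (len 9)
[16] "000000000100"  (len 12)
[17] "00000000100"  (len 11)
[18] "0000000100"  (len 10)
[19] "000000100"  (len 9)
[20] "00000100"  (len 8)
[21] "0000100"  (len 7)
[22] "000100"  (len 6)
[23] "00100"  (len 5)
[24] "0100"  (len 4)
[25] "100"  (len 3)
[26] "001100"  (len 6)
[27] "01100"  (len 5)
[28] "1100"  (len 4)

110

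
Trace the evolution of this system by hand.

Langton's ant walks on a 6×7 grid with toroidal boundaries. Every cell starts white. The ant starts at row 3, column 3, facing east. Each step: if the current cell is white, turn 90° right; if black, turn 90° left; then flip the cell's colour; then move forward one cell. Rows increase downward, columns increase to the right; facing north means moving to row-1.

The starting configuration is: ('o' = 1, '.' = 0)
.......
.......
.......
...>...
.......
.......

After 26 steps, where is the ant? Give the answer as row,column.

0) .......
.......
.......
...>...
.......
.......
1) .......
.......
.......
...o...
...v...
.......
2) .......
.......
.......
...o...
..<o...
.......
3) .......
.......
.......
..^o...
..oo...
.......
4) .......
.......
.......
..o>...
..oo...
.......
5) .......
.......
...^...
..o....
..oo...
.......
6) .......
.......
...o>..
..o....
..oo...
.......
7) .......
.......
...oo..
..o.v..
..oo...
.......
8) .......
.......
...oo..
..o<o..
..oo...
.......
9) .......
.......
...^o..
..ooo..
..oo...
.......
10) .......
.......
..<.o..
..ooo..
..oo...
.......
11) .......
..^....
..o.o..
..ooo..
..oo...
.......
12) .......
..o>...
..o.o..
..ooo..
..oo...
.......
13) .......
..oo...
..ovo..
..ooo..
..oo...
.......
14) .......
..oo...
..<oo..
..ooo..
..oo...
.......
15) .......
..oo...
...oo..
..voo..
..oo...
.......
16) .......
..oo...
...oo..
...>o..
..oo...
.......
17) .......
..oo...
...^o..
....o..
..oo...
.......
18) .......
..oo...
..<.o..
....o..
..oo...
.......
19) .......
..^o...
..o.o..
....o..
..oo...
.......
20) .......
.<.o...
..o.o..
....o..
..oo...
.......
21) .^.....
.o.o...
..o.o..
....o..
..oo...
.......
22) .o>....
.o.o...
..o.o..
....o..
..oo...
.......
23) .oo....
.ovo...
..o.o..
....o..
..oo...
.......
24) .oo....
.<oo...
..o.o..
....o..
..oo...
.......
25) .oo....
..oo...
.vo.o..
....o..
..oo...
.......
26) .oo....
..oo...
<oo.o..
....o..
..oo...
.......

2,0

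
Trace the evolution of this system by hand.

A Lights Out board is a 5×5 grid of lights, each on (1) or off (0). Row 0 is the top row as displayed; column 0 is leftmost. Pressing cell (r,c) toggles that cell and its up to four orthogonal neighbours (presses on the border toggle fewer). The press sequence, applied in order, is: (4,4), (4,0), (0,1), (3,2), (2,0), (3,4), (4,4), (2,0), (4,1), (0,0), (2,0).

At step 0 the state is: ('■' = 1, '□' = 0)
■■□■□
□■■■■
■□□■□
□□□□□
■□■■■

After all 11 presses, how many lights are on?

16

[0] ■■□■□
□■■■■
■□□■□
□□□□□
■□■■■
[1] ■■□■□
□■■■■
■□□■□
□□□□■
■□■□□
[2] ■■□■□
□■■■■
■□□■□
■□□□■
□■■□□
[3] □□■■□
□□■■■
■□□■□
■□□□■
□■■□□
[4] □□■■□
□□■■■
■□■■□
■■■■■
□■□□□
[5] □□■■□
■□■■■
□■■■□
□■■■■
□■□□□
[6] □□■■□
■□■■■
□■■■■
□■■□□
□■□□■
[7] □□■■□
■□■■■
□■■■■
□■■□■
□■□■□
[8] □□■■□
□□■■■
■□■■■
■■■□■
□■□■□
[9] □□■■□
□□■■■
■□■■■
■□■□■
■□■■□
[10] ■■■■□
■□■■■
■□■■■
■□■□■
■□■■□
[11] ■■■■□
□□■■■
□■■■■
□□■□■
■□■■□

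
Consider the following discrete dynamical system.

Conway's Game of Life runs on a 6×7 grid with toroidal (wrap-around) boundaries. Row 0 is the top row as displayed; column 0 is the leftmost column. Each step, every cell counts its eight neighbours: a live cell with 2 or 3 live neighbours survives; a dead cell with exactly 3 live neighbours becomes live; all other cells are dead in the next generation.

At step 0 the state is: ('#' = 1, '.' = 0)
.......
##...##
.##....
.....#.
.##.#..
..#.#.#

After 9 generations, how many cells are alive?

7

gen 0: .......
##...##
.##....
.....#.
.##.#..
..#.#.#
gen 1: .#.....
###...#
.##..#.
...#...
.##.#..
.##..#.
gen 2: ......#
......#
...#..#
...##..
.#..#..
#..#...
gen 3: #.....#
#....##
...###.
..####.
..#.#..
#......
gen 4: .#...#.
#......
..#....
..#....
.##.##.
##....#
gen 5: .#.....
.#.....
.#.....
..#....
..##.##
....#.#
gen 6: #......
###....
.##....
.###...
..#####
#.###.#
gen 7: .......
#.#....
.......
#....#.
......#
#.#....
gen 8: .......
.......
.#....#
......#
##....#
.......
gen 9: .......
.......
#......
.#...##
#.....#
#......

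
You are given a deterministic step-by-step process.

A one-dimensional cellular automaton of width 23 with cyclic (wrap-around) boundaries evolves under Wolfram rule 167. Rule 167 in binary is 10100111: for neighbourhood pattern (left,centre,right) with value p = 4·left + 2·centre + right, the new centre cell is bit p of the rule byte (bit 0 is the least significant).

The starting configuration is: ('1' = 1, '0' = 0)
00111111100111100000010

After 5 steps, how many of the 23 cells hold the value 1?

15

t=0: 00111111100111100000010
t=1: 11011111001011001111110
t=2: 00101110011100010111101
t=3: 01110100101001111011011
t=4: 10101101111010110100100
t=5: 11110010110111001101101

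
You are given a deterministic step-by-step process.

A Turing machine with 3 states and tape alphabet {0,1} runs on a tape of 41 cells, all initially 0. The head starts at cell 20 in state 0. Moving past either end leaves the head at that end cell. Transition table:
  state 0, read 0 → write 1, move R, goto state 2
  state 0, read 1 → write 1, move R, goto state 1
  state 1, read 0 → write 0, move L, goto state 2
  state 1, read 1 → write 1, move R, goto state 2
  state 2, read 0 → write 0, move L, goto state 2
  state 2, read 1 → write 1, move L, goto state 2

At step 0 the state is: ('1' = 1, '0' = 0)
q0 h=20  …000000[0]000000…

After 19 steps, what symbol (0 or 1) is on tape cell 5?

t=0: q0 h=20  …000000[0]000000…
t=1: q2 h=21  …000001[0]000000…
t=2: q2 h=20  …000000[1]000000…
t=3: q2 h=19  …000000[0]100000…
t=4: q2 h=18  …000000[0]010000…
t=5: q2 h=17  …000000[0]001000…
t=6: q2 h=16  …000000[0]000100…
t=7: q2 h=15  …000000[0]000010…
t=8: q2 h=14  …000000[0]000001…
t=9: q2 h=13  …000000[0]000000…
t=10: q2 h=12  …000000[0]000000…
t=11: q2 h=11  …000000[0]000000…
t=12: q2 h=10  …000000[0]000000…
t=13: q2 h= 9  …000000[0]000000…
t=14: q2 h= 8  …000000[0]000000…
t=15: q2 h= 7  …000000[0]000000…
t=16: q2 h= 6  |000000[0]000000…
t=17: q2 h= 5  |00000[0]000000…
t=18: q2 h= 4  |0000[0]000000…
t=19: q2 h= 3  |000[0]000000…

0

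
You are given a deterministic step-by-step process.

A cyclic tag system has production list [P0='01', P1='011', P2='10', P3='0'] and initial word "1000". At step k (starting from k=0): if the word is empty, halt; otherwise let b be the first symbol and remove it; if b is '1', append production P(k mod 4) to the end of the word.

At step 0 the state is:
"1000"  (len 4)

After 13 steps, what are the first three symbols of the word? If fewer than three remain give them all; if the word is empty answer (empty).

(empty)

t=0: "1000"  (len 4)
t=1: "00001"  (len 5)
t=2: "0001"  (len 4)
t=3: "001"  (len 3)
t=4: "01"  (len 2)
t=5: "1"  (len 1)
t=6: "011"  (len 3)
t=7: "11"  (len 2)
t=8: "10"  (len 2)
t=9: "001"  (len 3)
t=10: "01"  (len 2)
t=11: "1"  (len 1)
t=12: "0"  (len 1)
t=13: (halted — word empty)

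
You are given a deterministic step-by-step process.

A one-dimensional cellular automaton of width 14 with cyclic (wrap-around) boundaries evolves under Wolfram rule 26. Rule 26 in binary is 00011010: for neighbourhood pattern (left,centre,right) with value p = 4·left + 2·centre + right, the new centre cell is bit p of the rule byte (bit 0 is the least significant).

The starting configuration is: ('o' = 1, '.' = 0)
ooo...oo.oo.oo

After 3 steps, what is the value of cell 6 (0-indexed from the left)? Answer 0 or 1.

step 0: ooo...oo.oo.oo
step 1: ...o.oo..o..o.
step 2: ..o..o.oo.oo.o
step 3: oo.oo..o..o...

0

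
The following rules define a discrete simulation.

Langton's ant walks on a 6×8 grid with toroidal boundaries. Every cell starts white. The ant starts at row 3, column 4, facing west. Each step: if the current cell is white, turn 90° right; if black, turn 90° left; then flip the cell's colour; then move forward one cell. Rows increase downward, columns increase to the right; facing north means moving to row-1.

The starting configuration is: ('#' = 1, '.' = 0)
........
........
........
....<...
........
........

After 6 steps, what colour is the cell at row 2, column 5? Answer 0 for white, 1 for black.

1

[0] ........
........
........
....<...
........
........
[1] ........
........
....^...
....#...
........
........
[2] ........
........
....#>..
....#...
........
........
[3] ........
........
....##..
....#v..
........
........
[4] ........
........
....##..
....<#..
........
........
[5] ........
........
....##..
.....#..
....v...
........
[6] ........
........
....##..
.....#..
...<#...
........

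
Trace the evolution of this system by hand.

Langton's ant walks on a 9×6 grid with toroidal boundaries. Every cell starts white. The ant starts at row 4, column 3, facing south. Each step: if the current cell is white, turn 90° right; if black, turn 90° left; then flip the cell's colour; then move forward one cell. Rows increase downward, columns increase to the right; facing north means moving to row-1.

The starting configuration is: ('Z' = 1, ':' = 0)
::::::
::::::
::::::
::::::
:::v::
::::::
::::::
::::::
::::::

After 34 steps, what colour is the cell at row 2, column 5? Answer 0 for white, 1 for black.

0

step 0: ::::::
::::::
::::::
::::::
:::v::
::::::
::::::
::::::
::::::
step 1: ::::::
::::::
::::::
::::::
::<Z::
::::::
::::::
::::::
::::::
step 2: ::::::
::::::
::::::
::^:::
::ZZ::
::::::
::::::
::::::
::::::
step 3: ::::::
::::::
::::::
::Z>::
::ZZ::
::::::
::::::
::::::
::::::
step 4: ::::::
::::::
::::::
::ZZ::
::Zv::
::::::
::::::
::::::
::::::
step 5: ::::::
::::::
::::::
::ZZ::
::Z:>:
::::::
::::::
::::::
::::::
step 6: ::::::
::::::
::::::
::ZZ::
::Z:Z:
::::v:
::::::
::::::
::::::
step 7: ::::::
::::::
::::::
::ZZ::
::Z:Z:
:::<Z:
::::::
::::::
::::::
step 8: ::::::
::::::
::::::
::ZZ::
::Z^Z:
:::ZZ:
::::::
::::::
::::::
step 9: ::::::
::::::
::::::
::ZZ::
::ZZ>:
:::ZZ:
::::::
::::::
::::::
step 10: ::::::
::::::
::::::
::ZZ^:
::ZZ::
:::ZZ:
::::::
::::::
::::::
step 11: ::::::
::::::
::::::
::ZZZ>
::ZZ::
:::ZZ:
::::::
::::::
::::::
step 12: ::::::
::::::
::::::
::ZZZZ
::ZZ:v
:::ZZ:
::::::
::::::
::::::
step 13: ::::::
::::::
::::::
::ZZZZ
::ZZ<Z
:::ZZ:
::::::
::::::
::::::
step 14: ::::::
::::::
::::::
::ZZ^Z
::ZZZZ
:::ZZ:
::::::
::::::
::::::
step 15: ::::::
::::::
::::::
::Z<:Z
::ZZZZ
:::ZZ:
::::::
::::::
::::::
step 16: ::::::
::::::
::::::
::Z::Z
::ZvZZ
:::ZZ:
::::::
::::::
::::::
step 17: ::::::
::::::
::::::
::Z::Z
::Z:>Z
:::ZZ:
::::::
::::::
::::::
step 18: ::::::
::::::
::::::
::Z:^Z
::Z::Z
:::ZZ:
::::::
::::::
::::::
step 19: ::::::
::::::
::::::
::Z:Z>
::Z::Z
:::ZZ:
::::::
::::::
::::::
step 20: ::::::
::::::
:::::^
::Z:Z:
::Z::Z
:::ZZ:
::::::
::::::
::::::
step 21: ::::::
::::::
>::::Z
::Z:Z:
::Z::Z
:::ZZ:
::::::
::::::
::::::
step 22: ::::::
::::::
Z::::Z
v:Z:Z:
::Z::Z
:::ZZ:
::::::
::::::
::::::
step 23: ::::::
::::::
Z::::Z
Z:Z:Z<
::Z::Z
:::ZZ:
::::::
::::::
::::::
step 24: ::::::
::::::
Z::::^
Z:Z:ZZ
::Z::Z
:::ZZ:
::::::
::::::
::::::
step 25: ::::::
::::::
Z:::<:
Z:Z:ZZ
::Z::Z
:::ZZ:
::::::
::::::
::::::
step 26: ::::::
::::^:
Z:::Z:
Z:Z:ZZ
::Z::Z
:::ZZ:
::::::
::::::
::::::
step 27: ::::::
::::Z>
Z:::Z:
Z:Z:ZZ
::Z::Z
:::ZZ:
::::::
::::::
::::::
step 28: ::::::
::::ZZ
Z:::Zv
Z:Z:ZZ
::Z::Z
:::ZZ:
::::::
::::::
::::::
step 29: ::::::
::::ZZ
Z:::<Z
Z:Z:ZZ
::Z::Z
:::ZZ:
::::::
::::::
::::::
step 30: ::::::
::::ZZ
Z::::Z
Z:Z:vZ
::Z::Z
:::ZZ:
::::::
::::::
::::::
step 31: ::::::
::::ZZ
Z::::Z
Z:Z::>
::Z::Z
:::ZZ:
::::::
::::::
::::::
step 32: ::::::
::::ZZ
Z::::^
Z:Z:::
::Z::Z
:::ZZ:
::::::
::::::
::::::
step 33: ::::::
::::ZZ
Z:::<:
Z:Z:::
::Z::Z
:::ZZ:
::::::
::::::
::::::
step 34: ::::::
::::^Z
Z:::Z:
Z:Z:::
::Z::Z
:::ZZ:
::::::
::::::
::::::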